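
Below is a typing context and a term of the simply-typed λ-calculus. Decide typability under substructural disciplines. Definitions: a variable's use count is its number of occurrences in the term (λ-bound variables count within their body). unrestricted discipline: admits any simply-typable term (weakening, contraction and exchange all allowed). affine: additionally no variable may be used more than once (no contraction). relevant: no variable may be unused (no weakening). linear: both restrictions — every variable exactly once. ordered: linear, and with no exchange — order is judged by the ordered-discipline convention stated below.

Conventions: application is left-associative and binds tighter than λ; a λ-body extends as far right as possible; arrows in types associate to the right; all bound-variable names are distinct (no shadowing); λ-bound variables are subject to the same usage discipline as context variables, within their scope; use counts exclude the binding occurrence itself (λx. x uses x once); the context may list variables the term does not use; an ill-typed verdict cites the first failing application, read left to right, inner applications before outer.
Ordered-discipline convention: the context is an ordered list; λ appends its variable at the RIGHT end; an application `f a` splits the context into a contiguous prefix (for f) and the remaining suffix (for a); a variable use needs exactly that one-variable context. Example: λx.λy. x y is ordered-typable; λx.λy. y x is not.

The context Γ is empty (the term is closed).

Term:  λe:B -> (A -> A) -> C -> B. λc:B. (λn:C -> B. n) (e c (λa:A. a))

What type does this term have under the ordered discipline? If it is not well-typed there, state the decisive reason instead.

term : (B -> (A -> A) -> C -> B) -> B -> C -> B
use counts: e (λ-bound) ×1, c (λ-bound) ×1, n (λ-bound) ×1, a (λ-bound) ×1
left-to-right use order: n, e, c, a
typing: ✓ — (B -> (A -> A) -> C -> B) -> B -> C -> B
summary: ordered ✓ · linear ✓ · affine ✓ · relevant ✓ · unrestricted ✓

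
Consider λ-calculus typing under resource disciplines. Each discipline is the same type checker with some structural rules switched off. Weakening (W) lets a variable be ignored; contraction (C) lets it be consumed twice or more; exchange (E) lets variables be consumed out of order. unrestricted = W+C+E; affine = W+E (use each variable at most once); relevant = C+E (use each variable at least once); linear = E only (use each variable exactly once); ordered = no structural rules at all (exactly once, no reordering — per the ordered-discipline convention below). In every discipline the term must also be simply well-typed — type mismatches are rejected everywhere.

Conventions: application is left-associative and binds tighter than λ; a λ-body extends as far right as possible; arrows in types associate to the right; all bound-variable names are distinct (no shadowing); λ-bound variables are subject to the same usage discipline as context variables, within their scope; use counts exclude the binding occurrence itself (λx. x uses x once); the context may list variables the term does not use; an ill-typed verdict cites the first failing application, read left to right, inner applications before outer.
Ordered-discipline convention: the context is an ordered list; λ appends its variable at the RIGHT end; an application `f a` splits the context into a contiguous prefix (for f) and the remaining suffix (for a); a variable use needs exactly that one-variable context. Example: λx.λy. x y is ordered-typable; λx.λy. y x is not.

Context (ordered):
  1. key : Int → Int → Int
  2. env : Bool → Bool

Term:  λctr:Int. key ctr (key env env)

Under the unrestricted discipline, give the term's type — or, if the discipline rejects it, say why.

not well-typed under unrestricted — the type mismatch rejects it
usage: key=2; env=2; ctr [bound]=1
use order (left to right): key, ctr, key, env, env
typing: ill-typed: a function awaiting Int gets Bool → Bool
summary: ordered ✗ · linear ✗ · affine ✗ · relevant ✗ · unrestricted ✗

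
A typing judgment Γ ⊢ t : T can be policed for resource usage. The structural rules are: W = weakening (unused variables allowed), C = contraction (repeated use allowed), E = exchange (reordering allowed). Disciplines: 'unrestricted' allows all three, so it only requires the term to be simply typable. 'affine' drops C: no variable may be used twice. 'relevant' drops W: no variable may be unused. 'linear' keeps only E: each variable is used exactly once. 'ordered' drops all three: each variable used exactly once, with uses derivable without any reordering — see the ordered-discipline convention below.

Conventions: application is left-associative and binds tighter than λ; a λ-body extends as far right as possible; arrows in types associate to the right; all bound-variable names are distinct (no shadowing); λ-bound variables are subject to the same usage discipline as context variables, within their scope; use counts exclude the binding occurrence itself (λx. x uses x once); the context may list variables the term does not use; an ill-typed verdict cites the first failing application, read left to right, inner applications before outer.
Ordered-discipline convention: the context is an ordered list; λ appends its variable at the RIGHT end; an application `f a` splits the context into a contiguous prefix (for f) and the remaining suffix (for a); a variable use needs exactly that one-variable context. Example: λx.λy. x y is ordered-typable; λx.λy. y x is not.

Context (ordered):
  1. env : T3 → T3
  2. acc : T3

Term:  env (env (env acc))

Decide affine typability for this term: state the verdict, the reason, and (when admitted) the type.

no — uses contraction: env ×3
counts: env ×3; acc ×1
use order (left to right): env, env, env, acc
typing: well-typed at T3
per-discipline verdicts: ordered ✗ | linear ✗ | affine ✗ | relevant ✓ | unrestricted ✓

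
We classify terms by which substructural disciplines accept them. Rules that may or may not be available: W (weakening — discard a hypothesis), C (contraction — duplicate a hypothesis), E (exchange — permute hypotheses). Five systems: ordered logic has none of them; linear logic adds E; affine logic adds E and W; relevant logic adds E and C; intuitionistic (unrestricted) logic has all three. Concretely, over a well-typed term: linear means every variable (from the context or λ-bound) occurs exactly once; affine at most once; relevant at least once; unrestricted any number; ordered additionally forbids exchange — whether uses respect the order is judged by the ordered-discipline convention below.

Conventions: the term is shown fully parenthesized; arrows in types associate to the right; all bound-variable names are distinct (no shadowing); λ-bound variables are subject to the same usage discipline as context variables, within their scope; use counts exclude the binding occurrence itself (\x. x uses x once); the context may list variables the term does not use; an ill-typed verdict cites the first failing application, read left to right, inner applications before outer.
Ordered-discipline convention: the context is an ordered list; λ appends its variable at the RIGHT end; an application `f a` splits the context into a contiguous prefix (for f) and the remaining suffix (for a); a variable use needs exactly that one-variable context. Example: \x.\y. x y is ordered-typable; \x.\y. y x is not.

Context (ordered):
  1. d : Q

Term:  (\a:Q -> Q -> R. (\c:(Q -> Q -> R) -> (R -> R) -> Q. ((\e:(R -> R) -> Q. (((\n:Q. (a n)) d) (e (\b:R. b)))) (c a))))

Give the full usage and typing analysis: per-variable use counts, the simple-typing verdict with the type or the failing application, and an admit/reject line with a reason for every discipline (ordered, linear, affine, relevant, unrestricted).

use counts: d=1, a [bound]=2, c [bound]=1, e [bound]=1, n [bound]=1, b [bound]=1
order of uses: a, n, d, e, b, c, a
typing: well-typed — term : (Q -> Q -> R) -> ((Q -> Q -> R) -> (R -> R) -> Q) -> R
ordered: ✗, repeated use of a ×2
linear: ✗, repeated use of a ×2
affine: ✗, repeated use of a ×2
relevant: ✓, every one of d, a, c, e, n, b appears
unrestricted: ✓, simply typable at (Q -> Q -> R) -> ((Q -> Q -> R) -> (R -> R) -> Q) -> R; W, C, E all held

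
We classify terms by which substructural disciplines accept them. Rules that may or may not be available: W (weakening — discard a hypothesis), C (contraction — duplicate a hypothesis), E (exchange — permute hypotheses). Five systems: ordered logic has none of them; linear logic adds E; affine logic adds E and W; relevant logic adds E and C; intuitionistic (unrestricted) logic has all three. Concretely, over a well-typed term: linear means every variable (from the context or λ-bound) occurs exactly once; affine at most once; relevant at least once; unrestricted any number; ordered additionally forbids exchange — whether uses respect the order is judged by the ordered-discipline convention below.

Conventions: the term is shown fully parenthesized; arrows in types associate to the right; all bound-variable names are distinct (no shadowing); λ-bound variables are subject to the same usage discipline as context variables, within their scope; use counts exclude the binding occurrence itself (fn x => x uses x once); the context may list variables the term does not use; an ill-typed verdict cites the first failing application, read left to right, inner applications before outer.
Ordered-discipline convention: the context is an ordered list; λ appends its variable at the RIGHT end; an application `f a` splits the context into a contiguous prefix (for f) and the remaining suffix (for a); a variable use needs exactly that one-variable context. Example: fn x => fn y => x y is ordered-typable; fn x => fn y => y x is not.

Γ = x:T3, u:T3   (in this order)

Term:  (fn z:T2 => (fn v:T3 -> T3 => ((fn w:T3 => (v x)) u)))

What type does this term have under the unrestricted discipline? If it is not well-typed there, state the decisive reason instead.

term : T2 -> (T3 -> T3) -> T3
counts: x=1; u=1; z (λ-bound)=0; v (λ-bound)=1; w (λ-bound)=0
use order (left to right): v, x, u
typing: well-typed at T2 -> (T3 -> T3) -> T3
summary: ordered ✗ · linear ✗ · affine ✓ · relevant ✗ · unrestricted ✓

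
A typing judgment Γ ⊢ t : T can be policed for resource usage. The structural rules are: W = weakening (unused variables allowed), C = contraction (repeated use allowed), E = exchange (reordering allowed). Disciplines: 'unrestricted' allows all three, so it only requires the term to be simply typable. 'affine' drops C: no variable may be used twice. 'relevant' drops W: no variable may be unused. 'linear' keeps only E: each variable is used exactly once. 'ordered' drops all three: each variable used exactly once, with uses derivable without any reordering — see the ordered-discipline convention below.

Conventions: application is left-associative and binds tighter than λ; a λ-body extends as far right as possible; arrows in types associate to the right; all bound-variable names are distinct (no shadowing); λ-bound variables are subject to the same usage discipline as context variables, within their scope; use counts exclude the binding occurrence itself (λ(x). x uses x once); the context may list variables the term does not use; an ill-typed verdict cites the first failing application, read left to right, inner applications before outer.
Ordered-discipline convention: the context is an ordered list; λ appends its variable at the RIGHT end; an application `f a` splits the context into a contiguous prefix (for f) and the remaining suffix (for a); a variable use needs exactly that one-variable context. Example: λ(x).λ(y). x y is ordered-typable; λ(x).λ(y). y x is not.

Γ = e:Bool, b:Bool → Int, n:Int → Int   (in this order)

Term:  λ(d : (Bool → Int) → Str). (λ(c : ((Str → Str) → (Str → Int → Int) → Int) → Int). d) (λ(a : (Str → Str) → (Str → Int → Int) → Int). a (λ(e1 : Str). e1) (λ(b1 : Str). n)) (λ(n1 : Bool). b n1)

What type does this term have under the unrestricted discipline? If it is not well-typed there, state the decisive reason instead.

term : ((Bool → Int) → Str) → Str
use counts: e=0; b=1; n=1; d (bound)=1; c (bound)=0; a (bound)=1; e1 (bound)=1; b1 (bound)=0; n1 (bound)=1
left-to-right use order: d, a, e1, n, b, n1
typing: the term checks, with type ((Bool → Int) → Str) → Str
summary: ordered ✗ | linear ✗ | affine ✓ | relevant ✗ | unrestricted ✓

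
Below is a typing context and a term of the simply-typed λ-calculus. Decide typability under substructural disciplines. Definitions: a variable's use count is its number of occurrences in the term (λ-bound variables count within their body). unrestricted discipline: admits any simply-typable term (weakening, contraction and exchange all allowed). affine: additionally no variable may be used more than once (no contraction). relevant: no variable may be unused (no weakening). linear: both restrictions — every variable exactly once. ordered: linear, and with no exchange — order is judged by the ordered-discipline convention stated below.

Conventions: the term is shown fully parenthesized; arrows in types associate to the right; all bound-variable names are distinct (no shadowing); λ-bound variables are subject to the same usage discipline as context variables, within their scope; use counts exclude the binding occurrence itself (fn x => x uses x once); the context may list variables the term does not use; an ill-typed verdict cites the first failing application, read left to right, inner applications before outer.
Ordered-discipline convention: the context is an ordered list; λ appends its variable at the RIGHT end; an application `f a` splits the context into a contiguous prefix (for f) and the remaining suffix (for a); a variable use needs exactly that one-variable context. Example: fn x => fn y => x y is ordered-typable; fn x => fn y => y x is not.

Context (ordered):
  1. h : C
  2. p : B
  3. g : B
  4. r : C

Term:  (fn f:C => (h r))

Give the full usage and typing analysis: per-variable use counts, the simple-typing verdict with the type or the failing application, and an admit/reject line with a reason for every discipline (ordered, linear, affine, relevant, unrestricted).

usage: h: 1, p: 0, g: 0, r: 1, f [bound]: 0
uses in reading order: h, r
typing: ill-typed: non-arrow in function slot: C
ordered: ✗ — the type mismatch rejects it
linear: ✗ — not simply typable
affine: ✗ — fails simple typing
relevant: ✗ — a type mismatch blocks all five
unrestricted: ✗ — the type mismatch rejects it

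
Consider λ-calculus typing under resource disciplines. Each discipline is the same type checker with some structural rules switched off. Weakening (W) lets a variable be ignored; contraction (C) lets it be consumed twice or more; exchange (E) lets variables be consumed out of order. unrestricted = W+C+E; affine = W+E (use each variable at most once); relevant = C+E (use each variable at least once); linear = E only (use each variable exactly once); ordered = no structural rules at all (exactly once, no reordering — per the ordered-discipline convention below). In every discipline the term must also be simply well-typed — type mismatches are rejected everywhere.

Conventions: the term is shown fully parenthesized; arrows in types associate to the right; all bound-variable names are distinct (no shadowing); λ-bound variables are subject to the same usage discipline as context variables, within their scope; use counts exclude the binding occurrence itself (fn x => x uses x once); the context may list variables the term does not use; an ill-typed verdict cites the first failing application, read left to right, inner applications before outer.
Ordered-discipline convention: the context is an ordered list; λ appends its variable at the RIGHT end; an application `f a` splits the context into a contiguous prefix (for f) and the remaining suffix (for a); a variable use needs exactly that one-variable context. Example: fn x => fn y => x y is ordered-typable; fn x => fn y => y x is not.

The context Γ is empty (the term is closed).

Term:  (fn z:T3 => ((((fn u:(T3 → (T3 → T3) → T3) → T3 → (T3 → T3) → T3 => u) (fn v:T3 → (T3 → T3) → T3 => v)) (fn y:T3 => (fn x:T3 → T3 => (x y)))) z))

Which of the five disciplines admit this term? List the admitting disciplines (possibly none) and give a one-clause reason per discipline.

admitting disciplines: linear, affine, relevant, unrestricted
usage: z [bound] ×1, u [bound] ×1, v [bound] ×1, y [bound] ×1, x [bound] ×1
order of uses: u, v, x, y, z
typing: the term checks, with type T3 → (T3 → T3) → T3
ordered ✗ (needs exchange: uses follow u, v, x, y, z)
linear ✓ (exactly-once usage across z, u, v, y, x)
affine ✓ (no duplicate uses among z, u, v, y, x)
relevant ✓ (every one of z, u, v, y, x appears)
unrestricted ✓ (type-checks (T3 → (T3 → T3) → T3) and nothing is barred)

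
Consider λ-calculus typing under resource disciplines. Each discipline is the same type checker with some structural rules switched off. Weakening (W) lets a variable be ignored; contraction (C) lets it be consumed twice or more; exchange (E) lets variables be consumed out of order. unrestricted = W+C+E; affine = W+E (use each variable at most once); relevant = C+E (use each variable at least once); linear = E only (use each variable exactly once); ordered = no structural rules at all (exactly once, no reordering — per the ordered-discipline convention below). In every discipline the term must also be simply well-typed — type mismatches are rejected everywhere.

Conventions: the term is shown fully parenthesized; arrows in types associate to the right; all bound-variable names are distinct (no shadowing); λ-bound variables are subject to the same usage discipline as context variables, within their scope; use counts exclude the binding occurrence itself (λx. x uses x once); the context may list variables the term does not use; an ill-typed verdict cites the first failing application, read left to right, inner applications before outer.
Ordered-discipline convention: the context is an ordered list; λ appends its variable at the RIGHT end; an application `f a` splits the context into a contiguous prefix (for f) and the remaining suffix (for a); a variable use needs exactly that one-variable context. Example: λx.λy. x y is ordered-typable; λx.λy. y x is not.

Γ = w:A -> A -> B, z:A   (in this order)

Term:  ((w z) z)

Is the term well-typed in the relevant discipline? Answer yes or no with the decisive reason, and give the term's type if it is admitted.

yes — none of w, z goes unused; term : B
counts: w: 1, z: 2
order of uses: w, z, z
typing: ✓ — B
across the five disciplines: ordered ✗ · linear ✗ · affine ✗ · relevant ✓ · unrestricted ✓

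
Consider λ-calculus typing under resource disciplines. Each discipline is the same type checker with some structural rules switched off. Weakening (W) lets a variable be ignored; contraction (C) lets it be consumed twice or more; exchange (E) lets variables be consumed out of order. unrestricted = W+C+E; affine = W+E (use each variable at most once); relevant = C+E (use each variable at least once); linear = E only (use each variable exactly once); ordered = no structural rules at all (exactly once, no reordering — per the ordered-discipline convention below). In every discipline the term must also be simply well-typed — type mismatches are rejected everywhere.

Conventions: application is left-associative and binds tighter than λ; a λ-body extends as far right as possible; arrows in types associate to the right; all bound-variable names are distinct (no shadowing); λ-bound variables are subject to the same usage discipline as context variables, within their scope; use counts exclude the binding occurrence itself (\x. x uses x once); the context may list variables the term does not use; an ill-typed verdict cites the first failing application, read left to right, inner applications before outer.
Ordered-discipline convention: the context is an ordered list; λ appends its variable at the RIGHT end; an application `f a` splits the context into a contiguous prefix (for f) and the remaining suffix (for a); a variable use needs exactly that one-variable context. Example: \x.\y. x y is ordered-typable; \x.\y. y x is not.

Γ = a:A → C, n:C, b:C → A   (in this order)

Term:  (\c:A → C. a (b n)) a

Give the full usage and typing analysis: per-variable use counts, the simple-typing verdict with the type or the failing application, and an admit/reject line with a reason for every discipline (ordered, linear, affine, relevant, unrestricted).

usage: a: 2×; n: 1×; b: 1×; c [bound]: 0×
uses in reading order: a, b, n, a
typing: well-typed at C
ordered ✗ (uses contraction: a ×2; c left unused)
linear ✗ (uses contraction: a ×2; c left unused)
affine ✗ (uses contraction: a ×2)
relevant ✗ (c left unused)
unrestricted ✓ (well-typed at C; no restrictions here)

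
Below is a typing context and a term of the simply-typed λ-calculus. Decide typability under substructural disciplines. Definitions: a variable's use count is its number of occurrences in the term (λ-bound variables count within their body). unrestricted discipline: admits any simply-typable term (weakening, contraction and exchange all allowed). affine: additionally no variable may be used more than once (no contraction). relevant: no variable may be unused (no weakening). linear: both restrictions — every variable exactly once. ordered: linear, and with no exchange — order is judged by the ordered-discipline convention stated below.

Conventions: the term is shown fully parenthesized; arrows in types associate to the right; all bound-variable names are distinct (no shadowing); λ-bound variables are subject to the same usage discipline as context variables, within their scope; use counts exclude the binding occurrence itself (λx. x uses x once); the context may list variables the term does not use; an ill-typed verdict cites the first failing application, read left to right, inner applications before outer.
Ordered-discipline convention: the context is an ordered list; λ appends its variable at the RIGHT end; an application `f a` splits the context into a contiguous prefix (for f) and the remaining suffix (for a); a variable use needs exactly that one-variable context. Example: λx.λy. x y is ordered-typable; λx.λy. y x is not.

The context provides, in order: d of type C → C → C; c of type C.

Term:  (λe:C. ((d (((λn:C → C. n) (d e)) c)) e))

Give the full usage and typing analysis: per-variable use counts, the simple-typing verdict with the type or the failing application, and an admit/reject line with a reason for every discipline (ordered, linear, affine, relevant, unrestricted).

counts: d: 2×; c: 1×; e [bound]: 2×; n [bound]: 1×
order of uses: d, n, d, e, c, e
typing: well-typed — term : C → C
ordered: ✗ — d ×2, e ×2 used more than once (contraction)
linear: ✗ — d ×2, e ×2 used more than once (contraction)
affine: ✗ — d ×2, e ×2 used more than once (contraction)
relevant: ✓ — at least one use each (d, c, e, n)
unrestricted: ✓ — typability at C → C is all that's needed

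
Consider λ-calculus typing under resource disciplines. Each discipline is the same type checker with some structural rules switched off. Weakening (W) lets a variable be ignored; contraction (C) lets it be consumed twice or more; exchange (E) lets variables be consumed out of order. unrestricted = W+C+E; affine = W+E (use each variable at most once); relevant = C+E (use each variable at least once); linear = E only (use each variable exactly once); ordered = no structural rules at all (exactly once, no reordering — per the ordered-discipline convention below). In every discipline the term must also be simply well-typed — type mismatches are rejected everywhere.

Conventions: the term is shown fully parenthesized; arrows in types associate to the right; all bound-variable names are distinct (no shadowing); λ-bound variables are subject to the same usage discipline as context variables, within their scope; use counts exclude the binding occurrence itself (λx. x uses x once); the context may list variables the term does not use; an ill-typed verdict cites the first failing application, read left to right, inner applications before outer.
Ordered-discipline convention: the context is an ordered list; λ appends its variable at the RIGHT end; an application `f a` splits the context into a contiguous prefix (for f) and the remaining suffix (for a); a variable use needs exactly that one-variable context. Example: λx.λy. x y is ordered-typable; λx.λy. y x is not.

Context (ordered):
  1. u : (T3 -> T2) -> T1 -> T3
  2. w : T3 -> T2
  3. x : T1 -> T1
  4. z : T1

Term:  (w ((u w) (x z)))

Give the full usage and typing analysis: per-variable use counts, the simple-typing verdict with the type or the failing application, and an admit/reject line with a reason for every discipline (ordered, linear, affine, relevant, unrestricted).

use counts: u=1; w=2; x=1; z=1
use order (left to right): w, u, w, x, z
typing: ✓ — T2
ordered ✗ (uses contraction: w ×2)
linear ✗ (uses contraction: w ×2)
affine ✗ (uses contraction: w ×2)
relevant ✓ (at least one use each (u, w, x, z))
unrestricted ✓ (simply typable at T2; W, C, E all held)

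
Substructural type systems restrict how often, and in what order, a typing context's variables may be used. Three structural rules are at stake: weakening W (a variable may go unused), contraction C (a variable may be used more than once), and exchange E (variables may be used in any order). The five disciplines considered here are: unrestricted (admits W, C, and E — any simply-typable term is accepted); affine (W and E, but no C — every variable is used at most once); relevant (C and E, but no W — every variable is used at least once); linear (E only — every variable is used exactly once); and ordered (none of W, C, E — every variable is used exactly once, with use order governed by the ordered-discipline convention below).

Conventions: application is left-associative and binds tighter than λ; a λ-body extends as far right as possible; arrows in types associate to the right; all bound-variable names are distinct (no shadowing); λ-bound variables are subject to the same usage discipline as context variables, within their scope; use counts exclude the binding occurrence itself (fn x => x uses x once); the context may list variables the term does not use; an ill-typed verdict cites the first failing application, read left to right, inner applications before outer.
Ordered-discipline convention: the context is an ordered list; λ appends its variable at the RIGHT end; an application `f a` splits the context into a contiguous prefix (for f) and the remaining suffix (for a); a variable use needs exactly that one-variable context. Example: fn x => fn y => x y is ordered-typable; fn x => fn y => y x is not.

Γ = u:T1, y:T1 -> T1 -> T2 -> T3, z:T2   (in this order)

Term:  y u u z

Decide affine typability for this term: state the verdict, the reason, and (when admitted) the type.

no — repeated use of u ×2
variable uses: u: 2; y: 1; z: 1
uses in reading order: y, u, u, z
typing: ✓ — T3
per-discipline verdicts: ordered ✗ | linear ✗ | affine ✗ | relevant ✓ | unrestricted ✓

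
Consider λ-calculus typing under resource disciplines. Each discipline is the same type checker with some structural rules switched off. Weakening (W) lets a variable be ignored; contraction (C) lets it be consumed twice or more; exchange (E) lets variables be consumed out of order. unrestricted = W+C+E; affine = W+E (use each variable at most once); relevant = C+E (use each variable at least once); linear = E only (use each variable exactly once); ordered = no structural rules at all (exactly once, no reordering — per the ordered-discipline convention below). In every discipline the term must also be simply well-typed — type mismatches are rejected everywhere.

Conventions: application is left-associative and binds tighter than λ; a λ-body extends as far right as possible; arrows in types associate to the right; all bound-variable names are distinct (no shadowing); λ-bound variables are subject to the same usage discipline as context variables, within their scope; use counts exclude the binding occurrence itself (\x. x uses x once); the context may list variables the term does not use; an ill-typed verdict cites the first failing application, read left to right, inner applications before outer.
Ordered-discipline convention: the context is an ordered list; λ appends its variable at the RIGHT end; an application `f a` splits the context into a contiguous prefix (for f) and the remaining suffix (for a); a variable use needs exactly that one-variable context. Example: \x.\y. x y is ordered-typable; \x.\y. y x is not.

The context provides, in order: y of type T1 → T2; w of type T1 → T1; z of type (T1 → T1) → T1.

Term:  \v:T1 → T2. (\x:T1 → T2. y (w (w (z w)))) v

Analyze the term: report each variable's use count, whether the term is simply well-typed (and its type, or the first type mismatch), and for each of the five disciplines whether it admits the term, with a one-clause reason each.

use counts: y ×1, w ×3, z ×1, v (bound) ×1, x (bound) ×0
uses in reading order: y, w, w, z, w, v
typing: well-typed at (T1 → T2) → T2
ordered: ✗ — uses contraction: w ×3; needs weakening: x unused
linear: ✗ — uses contraction: w ×3; needs weakening: x unused
affine: ✗ — uses contraction: w ×3
relevant: ✗ — needs weakening: x unused
unrestricted: ✓ — simply typable at (T1 → T2) → T2; W, C, E all held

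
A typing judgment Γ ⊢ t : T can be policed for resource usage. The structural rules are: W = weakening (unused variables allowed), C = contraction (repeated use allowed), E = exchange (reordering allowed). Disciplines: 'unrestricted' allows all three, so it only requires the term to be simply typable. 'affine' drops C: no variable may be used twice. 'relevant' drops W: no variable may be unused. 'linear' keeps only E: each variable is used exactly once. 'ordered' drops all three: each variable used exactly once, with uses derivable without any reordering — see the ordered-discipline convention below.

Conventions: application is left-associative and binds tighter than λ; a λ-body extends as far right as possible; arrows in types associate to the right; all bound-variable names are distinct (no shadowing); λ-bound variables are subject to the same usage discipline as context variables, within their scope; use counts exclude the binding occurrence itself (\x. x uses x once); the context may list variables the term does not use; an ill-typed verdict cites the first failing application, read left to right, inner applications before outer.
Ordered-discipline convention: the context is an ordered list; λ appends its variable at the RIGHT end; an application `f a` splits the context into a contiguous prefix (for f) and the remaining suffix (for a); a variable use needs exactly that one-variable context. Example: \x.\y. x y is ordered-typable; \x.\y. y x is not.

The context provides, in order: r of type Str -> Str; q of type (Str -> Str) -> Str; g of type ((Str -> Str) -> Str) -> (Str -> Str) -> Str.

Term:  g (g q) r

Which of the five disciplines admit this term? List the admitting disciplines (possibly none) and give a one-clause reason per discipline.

admitted by: relevant, unrestricted
variable uses: r: 1, q: 1, g: 2
uses in reading order: g, g, q, r
typing: well-typed at Str
ordered: ✗ — g ×2 used more than once (contraction)
linear: ✗ — g ×2 used more than once (contraction)
affine: ✗ — g ×2 used more than once (contraction)
relevant: ✓ — at least one use each (r, q, g)
unrestricted: ✓ — type-checks (Str) and nothing is barred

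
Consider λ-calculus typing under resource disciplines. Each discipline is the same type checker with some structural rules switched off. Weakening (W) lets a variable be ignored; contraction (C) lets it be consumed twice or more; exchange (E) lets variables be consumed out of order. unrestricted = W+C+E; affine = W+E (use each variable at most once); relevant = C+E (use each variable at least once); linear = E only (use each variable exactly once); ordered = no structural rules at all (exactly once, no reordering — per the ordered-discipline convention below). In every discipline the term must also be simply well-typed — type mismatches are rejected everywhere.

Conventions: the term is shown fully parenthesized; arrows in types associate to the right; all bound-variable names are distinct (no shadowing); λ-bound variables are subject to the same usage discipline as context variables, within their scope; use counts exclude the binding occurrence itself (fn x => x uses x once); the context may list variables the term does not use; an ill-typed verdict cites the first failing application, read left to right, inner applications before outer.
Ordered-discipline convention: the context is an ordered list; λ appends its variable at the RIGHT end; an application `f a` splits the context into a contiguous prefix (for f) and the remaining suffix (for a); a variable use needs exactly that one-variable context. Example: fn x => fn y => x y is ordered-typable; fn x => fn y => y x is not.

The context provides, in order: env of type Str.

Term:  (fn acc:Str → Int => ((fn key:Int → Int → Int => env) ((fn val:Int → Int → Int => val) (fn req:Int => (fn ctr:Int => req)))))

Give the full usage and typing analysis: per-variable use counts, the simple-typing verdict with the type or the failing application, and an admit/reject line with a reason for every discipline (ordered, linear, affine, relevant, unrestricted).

variable uses: env=1, acc [bound]=0, key [bound]=0, val [bound]=1, req [bound]=1, ctr [bound]=0
uses in reading order: env, val, req
typing: ✓ — (Str → Int) → Str
ordered: ✗, needs weakening: acc, key, ctr unused
linear: ✗, needs weakening: acc, key, ctr unused
affine: ✓, none of env, acc, key, val, req, ctr used more than once
relevant: ✗, needs weakening: acc, key, ctr unused
unrestricted: ✓, well-typed at (Str → Int) → Str; no restrictions here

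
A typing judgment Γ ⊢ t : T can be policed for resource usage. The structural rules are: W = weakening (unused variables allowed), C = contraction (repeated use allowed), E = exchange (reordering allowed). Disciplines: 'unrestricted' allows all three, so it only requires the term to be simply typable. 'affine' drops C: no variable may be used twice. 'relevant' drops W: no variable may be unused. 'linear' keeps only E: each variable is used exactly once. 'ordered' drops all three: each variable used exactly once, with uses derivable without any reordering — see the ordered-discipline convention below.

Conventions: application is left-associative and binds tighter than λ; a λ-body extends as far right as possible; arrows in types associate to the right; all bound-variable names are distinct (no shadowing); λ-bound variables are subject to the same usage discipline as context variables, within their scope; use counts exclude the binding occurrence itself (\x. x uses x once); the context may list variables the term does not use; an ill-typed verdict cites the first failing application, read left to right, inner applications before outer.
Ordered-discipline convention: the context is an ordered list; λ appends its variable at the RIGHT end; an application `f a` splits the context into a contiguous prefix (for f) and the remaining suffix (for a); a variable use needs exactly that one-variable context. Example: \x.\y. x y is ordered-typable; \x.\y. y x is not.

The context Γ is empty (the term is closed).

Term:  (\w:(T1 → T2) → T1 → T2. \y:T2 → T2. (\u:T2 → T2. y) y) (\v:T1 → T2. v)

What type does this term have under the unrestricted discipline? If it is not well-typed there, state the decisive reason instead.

term : (T2 → T2) → T2 → T2
variable uses: w (bound): 0, y (bound): 2, u (bound): 0, v (bound): 1
order of uses: y, y, v
typing: well-typed at (T2 → T2) → T2 → T2
across the five disciplines: ordered ✗; linear ✗; affine ✗; relevant ✗; unrestricted ✓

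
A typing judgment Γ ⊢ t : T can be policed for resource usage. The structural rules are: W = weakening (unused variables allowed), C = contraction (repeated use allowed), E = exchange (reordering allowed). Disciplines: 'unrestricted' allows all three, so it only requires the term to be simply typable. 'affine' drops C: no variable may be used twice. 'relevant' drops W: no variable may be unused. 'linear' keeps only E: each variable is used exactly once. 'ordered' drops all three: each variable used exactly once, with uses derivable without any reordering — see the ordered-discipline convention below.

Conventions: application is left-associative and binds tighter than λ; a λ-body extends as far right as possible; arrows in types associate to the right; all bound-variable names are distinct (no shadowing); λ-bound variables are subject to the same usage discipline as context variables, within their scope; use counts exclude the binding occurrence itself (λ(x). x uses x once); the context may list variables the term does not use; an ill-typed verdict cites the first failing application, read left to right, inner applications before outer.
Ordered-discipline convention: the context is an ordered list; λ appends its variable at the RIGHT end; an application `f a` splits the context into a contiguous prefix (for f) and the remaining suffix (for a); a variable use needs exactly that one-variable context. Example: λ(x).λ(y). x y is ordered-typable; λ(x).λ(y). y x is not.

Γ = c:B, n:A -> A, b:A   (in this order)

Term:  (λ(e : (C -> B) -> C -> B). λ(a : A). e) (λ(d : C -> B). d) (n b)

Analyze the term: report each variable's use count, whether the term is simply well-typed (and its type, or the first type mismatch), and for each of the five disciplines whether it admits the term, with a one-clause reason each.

usage: c ×0; n ×1; b ×1; e (bound) ×1; a (bound) ×0; d (bound) ×1
left-to-right use order: e, d, n, b
typing: ✓ — (C -> B) -> C -> B
ordered: ✗ — unused: c, a — weakening required
linear: ✗ — unused: c, a — weakening required
affine: ✓ — none of c, n, b, e, a, d used more than once
relevant: ✗ — unused: c, a — weakening required
unrestricted: ✓ — well-typed at (C -> B) -> C -> B; no restrictions here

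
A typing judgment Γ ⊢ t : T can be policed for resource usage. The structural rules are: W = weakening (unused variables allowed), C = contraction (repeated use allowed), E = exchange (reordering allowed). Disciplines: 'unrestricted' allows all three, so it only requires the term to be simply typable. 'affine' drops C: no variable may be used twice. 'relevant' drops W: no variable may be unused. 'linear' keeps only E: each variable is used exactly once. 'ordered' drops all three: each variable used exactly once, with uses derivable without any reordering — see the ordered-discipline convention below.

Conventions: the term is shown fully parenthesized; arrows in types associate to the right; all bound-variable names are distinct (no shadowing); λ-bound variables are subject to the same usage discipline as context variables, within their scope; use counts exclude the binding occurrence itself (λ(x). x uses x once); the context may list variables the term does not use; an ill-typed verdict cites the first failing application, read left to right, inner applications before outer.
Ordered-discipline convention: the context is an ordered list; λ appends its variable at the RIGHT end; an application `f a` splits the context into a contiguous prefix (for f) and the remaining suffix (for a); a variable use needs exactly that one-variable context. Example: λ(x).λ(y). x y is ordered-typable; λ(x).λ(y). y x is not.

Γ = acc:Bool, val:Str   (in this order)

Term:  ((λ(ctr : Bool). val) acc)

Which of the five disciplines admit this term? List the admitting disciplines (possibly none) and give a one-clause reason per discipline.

admitted by: affine, unrestricted
use counts: acc=1, val=1, ctr [bound]=0
order of uses: val, acc
typing: ✓ — Str
ordered ✗ (needs weakening: ctr unused)
linear ✗ (needs weakening: ctr unused)
affine ✓ (at most one use each (acc, val, ctr))
relevant ✗ (needs weakening: ctr unused)
unrestricted ✓ (typability at Str is all that's needed)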